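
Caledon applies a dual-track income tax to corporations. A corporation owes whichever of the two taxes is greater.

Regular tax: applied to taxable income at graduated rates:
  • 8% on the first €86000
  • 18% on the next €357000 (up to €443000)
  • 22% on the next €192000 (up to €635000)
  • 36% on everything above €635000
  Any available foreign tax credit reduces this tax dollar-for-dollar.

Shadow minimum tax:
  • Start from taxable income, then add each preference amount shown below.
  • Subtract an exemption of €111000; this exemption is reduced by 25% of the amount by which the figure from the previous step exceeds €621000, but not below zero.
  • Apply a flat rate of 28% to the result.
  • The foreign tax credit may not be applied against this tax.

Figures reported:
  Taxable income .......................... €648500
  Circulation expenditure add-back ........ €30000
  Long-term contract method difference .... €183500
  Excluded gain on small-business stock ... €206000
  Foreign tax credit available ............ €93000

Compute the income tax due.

Regular tax:
  €86000 × 8% = €6880
  €357000 × 18% = €64260
  €192000 × 22% = €42240
  €13500 × 36% = €4860
  → €118240
  Less foreign tax credit €93000 → €25240

Shadow minimum tax:
  Adjusted income: €648500 + €30000 + €183500 + €206000 = €1068000
  Exemption: 25% × (€1068000 − €621000) = €111750 ≥ €111000, so the exemption is fully phased out
  Base: €1068000 − €0 = €1068000
  €1068000 × 28% = €299040

€299040 > €25240, so the shadow minimum tax is the binding amount.

€299040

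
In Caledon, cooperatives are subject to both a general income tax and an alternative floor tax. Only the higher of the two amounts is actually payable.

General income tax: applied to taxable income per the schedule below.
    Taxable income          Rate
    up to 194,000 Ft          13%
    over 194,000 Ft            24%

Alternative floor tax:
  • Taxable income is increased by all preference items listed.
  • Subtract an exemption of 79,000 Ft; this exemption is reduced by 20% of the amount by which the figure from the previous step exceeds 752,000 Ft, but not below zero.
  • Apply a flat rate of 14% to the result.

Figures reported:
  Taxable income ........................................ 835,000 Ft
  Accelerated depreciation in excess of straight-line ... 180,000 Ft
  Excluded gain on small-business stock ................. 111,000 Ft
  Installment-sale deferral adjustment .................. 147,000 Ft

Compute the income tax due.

179,060 Ft

General income tax:
  194,000 Ft × 13% = 25,220 Ft
  641,000 Ft × 24% = 153,840 Ft
  → 179,060 Ft

Alternative floor tax:
  Adjusted income: 835,000 Ft + 180,000 Ft + 111,000 Ft + 147,000 Ft = 1,273,000 Ft
  Exemption: 20% × (1,273,000 Ft − 752,000 Ft) = 104,200 Ft ≥ 79,000 Ft, so the exemption is fully phased out
  Base: 1,273,000 Ft − 0 Ft = 1,273,000 Ft
  1,273,000 Ft × 14% = 178,220 Ft

179,060 Ft > 178,220 Ft, so the general income tax governs.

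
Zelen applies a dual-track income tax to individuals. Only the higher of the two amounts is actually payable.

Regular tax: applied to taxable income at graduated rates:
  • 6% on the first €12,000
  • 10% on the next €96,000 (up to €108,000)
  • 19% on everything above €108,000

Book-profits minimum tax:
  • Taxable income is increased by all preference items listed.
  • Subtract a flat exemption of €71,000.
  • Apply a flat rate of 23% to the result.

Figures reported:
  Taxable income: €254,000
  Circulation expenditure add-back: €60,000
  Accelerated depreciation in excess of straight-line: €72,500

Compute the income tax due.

Regular tax:
  €12,000 × 6% = €720
  €96,000 × 10% = €9,600
  €146,000 × 19% = €27,740
  → €38,060

Book-profits minimum tax:
  Adjusted income: €254,000 + €60,000 + €72,500 = €386,500
  Less exemption €71,000 → base €315,500
  €315,500 × 23% = €72,565

€72,565 > €38,060, so the book-profits minimum tax is the binding amount.

€72,565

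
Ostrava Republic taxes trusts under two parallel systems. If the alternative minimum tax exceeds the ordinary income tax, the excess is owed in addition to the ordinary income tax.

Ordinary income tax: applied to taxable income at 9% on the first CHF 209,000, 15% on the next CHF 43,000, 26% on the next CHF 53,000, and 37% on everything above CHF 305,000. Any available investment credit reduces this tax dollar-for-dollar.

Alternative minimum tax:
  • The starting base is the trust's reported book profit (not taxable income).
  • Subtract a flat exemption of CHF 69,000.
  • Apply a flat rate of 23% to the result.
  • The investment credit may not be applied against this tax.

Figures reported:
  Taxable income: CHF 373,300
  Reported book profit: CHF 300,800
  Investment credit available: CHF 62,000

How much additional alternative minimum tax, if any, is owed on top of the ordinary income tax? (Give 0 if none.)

Ordinary income tax:
  CHF 209,000 × 9% = CHF 18,810
  CHF 43,000 × 15% = CHF 6,450
  CHF 53,000 × 26% = CHF 13,780
  CHF 68,300 × 37% = CHF 25,271
  → CHF 64,311
  Less investment credit CHF 62,000 → CHF 2,311

Alternative minimum tax:
  Base (reported book profit): CHF 300,800
  Less exemption CHF 69,000 → base CHF 231,800
  CHF 231,800 × 23% = CHF 53,314

Excess of alternative minimum tax over ordinary income tax: CHF 53,314 − CHF 2,311 = CHF 51,003.

CHF 51,003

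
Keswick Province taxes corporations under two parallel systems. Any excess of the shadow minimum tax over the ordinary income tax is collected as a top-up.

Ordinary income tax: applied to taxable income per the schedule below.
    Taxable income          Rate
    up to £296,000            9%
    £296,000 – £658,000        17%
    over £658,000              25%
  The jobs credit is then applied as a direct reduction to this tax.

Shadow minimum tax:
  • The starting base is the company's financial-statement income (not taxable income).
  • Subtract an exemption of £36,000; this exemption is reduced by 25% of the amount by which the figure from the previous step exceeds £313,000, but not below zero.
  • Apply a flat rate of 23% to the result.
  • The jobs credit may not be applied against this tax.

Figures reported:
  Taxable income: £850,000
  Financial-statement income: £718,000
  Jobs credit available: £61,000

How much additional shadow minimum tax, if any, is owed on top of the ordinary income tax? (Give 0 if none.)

Ordinary income tax:
  £296,000 × 9% = £26,640
  £362,000 × 17% = £61,540
  £192,000 × 25% = £48,000
  → £136,180
  Less jobs credit £61,000 → £75,180

Shadow minimum tax:
  Base (financial-statement income): £718,000
  Exemption: 25% × (£718,000 − £313,000) = £101,250 ≥ £36,000, so the exemption is fully phased out
  Base: £718,000 − £0 = £718,000
  £718,000 × 23% = £165,140

Excess of shadow minimum tax over ordinary income tax: £165,140 − £75,180 = £89,960.

£89,960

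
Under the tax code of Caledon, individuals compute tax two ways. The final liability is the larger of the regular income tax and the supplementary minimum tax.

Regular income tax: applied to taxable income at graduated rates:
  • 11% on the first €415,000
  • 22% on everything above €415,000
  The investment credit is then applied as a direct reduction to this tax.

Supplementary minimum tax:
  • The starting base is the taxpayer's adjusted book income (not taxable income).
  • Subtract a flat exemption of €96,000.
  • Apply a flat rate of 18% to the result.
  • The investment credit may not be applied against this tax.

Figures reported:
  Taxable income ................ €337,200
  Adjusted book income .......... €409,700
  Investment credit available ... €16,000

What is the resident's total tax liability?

Regular income tax:
  €337,200 × 11% = €37,092
  Less investment credit €16,000 → €21,092

Supplementary minimum tax:
  Base (adjusted book income): €409,700
  Less exemption €96,000 → base €313,700
  €313,700 × 18% = €56,466

€56,466 > €21,092, so the supplementary minimum tax is the binding amount.

€56,466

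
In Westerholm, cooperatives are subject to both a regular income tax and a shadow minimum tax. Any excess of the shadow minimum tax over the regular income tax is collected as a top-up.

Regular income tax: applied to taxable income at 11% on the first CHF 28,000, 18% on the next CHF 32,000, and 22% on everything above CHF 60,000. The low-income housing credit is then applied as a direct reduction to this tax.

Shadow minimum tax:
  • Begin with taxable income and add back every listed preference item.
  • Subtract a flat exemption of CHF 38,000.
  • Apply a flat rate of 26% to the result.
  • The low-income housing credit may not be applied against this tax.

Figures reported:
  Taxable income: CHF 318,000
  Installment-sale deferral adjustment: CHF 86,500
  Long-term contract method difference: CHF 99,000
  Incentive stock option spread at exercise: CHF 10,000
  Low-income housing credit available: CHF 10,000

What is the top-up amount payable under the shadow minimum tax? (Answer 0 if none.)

Regular income tax:
  CHF 28,000 × 11% = CHF 3,080
  CHF 32,000 × 18% = CHF 5,760
  CHF 258,000 × 22% = CHF 56,760
  → CHF 65,600
  Less low-income housing credit CHF 10,000 → CHF 55,600

Shadow minimum tax:
  Adjusted income: CHF 318,000 + CHF 86,500 + CHF 99,000 + CHF 10,000 = CHF 513,500
  Less exemption CHF 38,000 → base CHF 475,500
  CHF 475,500 × 26% = CHF 123,630

Excess of shadow minimum tax over regular income tax: CHF 123,630 − CHF 55,600 = CHF 68,030.

CHF 68,030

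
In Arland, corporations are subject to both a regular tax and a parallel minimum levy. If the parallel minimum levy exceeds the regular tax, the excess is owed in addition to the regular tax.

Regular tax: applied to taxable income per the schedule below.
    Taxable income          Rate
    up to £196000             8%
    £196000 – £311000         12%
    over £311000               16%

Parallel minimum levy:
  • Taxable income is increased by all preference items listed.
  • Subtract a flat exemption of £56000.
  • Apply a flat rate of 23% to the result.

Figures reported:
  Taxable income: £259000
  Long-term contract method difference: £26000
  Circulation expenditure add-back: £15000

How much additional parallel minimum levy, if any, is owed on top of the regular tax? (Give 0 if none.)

Regular tax:
  £196000 × 8% = £15680
  £63000 × 12% = £7560
  → £23240

Parallel minimum levy:
  Adjusted income: £259000 + £26000 + £15000 = £300000
  Less exemption £56000 → base £244000
  £244000 × 23% = £56120

Excess of parallel minimum levy over regular tax: £56120 − £23240 = £32880.

£32880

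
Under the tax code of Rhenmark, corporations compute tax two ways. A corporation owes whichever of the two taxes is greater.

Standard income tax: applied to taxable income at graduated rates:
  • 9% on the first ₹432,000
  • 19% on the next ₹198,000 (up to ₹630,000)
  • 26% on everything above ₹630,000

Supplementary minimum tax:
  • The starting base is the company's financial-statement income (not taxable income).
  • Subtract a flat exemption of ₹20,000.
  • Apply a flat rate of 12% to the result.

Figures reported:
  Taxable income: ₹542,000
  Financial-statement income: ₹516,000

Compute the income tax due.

Standard income tax:
  ₹432,000 × 9% = ₹38,880
  ₹110,000 × 19% = ₹20,900
  → ₹59,780

Supplementary minimum tax:
  Base (financial-statement income): ₹516,000
  Less exemption ₹20,000 → base ₹496,000
  ₹496,000 × 12% = ₹59,520

₹59,780 > ₹59,520, so the standard income tax governs.

₹59,780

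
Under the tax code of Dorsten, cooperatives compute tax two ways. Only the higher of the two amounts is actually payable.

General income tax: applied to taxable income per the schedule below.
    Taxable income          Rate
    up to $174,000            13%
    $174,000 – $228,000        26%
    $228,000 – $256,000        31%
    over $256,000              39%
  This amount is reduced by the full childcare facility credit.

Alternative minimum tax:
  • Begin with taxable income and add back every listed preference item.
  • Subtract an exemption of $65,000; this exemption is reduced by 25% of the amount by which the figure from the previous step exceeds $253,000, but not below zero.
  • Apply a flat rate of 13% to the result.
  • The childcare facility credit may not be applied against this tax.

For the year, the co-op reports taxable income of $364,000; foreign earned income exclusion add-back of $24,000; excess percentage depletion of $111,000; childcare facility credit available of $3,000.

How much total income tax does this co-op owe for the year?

$84,460

Alternative minimum tax:
  Adjusted income: $364,000 + $24,000 + $111,000 = $499,000
  Exemption: $65,000 − 25% × ($499,000 − $253,000) = $65,000 − $61,500 = $3,500
  Base: $499,000 − $3,500 = $495,500
  $495,500 × 13% = $64,415

General income tax:
  $174,000 × 13% = $22,620
  $54,000 × 26% = $14,040
  $28,000 × 31% = $8,680
  $108,000 × 39% = $42,120
  → $87,460
  Less childcare facility credit $3,000 → $84,460

$84,460 > $64,415, so the general income tax governs.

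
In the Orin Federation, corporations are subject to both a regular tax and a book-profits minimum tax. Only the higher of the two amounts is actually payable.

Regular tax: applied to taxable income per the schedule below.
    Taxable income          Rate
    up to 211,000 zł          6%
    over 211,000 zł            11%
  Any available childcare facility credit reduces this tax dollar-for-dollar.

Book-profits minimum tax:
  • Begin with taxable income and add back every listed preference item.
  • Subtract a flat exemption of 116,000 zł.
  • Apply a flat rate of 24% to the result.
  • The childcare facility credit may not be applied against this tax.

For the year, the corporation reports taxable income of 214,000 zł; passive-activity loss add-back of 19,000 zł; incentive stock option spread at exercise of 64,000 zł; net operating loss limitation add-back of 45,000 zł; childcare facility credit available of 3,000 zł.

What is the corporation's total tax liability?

54,240 zł

Regular tax:
  211,000 zł × 6% = 12,660 zł
  3,000 zł × 11% = 330 zł
  → 12,990 zł
  Less childcare facility credit 3,000 zł → 9,990 zł

Book-profits minimum tax:
  Adjusted income: 214,000 zł + 19,000 zł + 64,000 zł + 45,000 zł = 342,000 zł
  Less exemption 116,000 zł → base 226,000 zł
  226,000 zł × 24% = 54,240 zł

54,240 zł > 9,990 zł, so the book-profits minimum tax is the binding amount.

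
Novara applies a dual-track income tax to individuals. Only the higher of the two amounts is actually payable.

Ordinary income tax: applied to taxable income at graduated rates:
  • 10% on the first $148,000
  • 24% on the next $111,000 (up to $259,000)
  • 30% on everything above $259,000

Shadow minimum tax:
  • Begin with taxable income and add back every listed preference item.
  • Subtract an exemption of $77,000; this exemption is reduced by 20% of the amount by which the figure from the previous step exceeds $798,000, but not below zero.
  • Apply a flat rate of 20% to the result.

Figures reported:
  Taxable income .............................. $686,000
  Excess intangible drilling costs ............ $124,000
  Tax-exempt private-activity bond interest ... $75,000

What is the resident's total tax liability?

Shadow minimum tax:
  Adjusted income: $686,000 + $124,000 + $75,000 = $885,000
  Exemption: $77,000 − 20% × ($885,000 − $798,000) = $77,000 − $17,400 = $59,600
  Base: $885,000 − $59,600 = $825,400
  $825,400 × 20% = $165,080

Ordinary income tax:
  $148,000 × 10% = $14,800
  $111,000 × 24% = $26,640
  $427,000 × 30% = $128,100
  → $169,540

$169,540 > $165,080, so the ordinary income tax governs.

$169,540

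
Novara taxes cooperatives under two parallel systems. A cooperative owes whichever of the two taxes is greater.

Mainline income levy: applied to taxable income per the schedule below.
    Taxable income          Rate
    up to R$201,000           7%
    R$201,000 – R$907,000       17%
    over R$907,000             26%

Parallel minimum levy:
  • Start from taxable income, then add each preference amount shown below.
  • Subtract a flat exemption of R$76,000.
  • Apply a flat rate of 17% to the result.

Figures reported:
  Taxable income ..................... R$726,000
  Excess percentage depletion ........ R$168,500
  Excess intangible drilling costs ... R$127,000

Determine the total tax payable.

Mainline income levy:
  R$201,000 × 7% = R$14,070
  R$525,000 × 17% = R$89,250
  → R$103,320

Parallel minimum levy:
  Adjusted income: R$726,000 + R$168,500 + R$127,000 = R$1,021,500
  Less exemption R$76,000 → base R$945,500
  R$945,500 × 17% = R$160,735

R$160,735 > R$103,320, so the parallel minimum levy is the binding amount.

R$160,735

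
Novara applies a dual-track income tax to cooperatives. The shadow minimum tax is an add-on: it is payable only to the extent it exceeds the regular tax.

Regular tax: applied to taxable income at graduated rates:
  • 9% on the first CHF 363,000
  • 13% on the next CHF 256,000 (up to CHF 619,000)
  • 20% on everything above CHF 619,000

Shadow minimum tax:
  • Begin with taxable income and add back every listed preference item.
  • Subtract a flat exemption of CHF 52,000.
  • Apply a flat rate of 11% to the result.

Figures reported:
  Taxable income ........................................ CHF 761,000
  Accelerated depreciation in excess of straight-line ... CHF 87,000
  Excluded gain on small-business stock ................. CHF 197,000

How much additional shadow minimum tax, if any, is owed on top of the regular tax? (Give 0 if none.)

Shadow minimum tax:
  Adjusted income: CHF 761,000 + CHF 87,000 + CHF 197,000 = CHF 1,045,000
  Less exemption CHF 52,000 → base CHF 993,000
  CHF 993,000 × 11% = CHF 109,230

Regular tax:
  CHF 363,000 × 9% = CHF 32,670
  CHF 256,000 × 13% = CHF 33,280
  CHF 142,000 × 20% = CHF 28,400
  → CHF 94,350

Excess of shadow minimum tax over regular tax: CHF 109,230 − CHF 94,350 = CHF 14,880.

CHF 14,880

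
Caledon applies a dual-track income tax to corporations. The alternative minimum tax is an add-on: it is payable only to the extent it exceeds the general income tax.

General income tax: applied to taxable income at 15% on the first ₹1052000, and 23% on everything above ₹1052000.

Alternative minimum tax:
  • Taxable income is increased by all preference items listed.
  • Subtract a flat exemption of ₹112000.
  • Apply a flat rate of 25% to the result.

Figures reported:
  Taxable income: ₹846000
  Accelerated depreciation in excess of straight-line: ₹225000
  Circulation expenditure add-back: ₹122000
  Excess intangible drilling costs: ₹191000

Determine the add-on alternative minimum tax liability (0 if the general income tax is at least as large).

₹191100

General income tax:
  ₹846000 × 15% = ₹126900

Alternative minimum tax:
  Adjusted income: ₹846000 + ₹225000 + ₹122000 + ₹191000 = ₹1384000
  Less exemption ₹112000 → base ₹1272000
  ₹1272000 × 25% = ₹318000

Excess of alternative minimum tax over general income tax: ₹318000 − ₹126900 = ₹191100.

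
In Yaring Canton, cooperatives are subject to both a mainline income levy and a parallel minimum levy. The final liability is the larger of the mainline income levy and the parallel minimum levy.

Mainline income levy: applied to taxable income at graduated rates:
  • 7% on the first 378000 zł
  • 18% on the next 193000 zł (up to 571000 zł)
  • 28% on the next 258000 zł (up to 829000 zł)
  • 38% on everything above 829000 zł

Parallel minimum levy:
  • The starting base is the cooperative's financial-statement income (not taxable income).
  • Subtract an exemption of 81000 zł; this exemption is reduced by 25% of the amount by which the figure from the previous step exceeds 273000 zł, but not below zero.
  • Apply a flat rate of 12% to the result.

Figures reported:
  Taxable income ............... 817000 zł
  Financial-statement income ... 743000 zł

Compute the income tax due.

Parallel minimum levy:
  Base (financial-statement income): 743000 zł
  Exemption: 25% × (743000 zł − 273000 zł) = 117500 zł ≥ 81000 zł, so the exemption is fully phased out
  Base: 743000 zł − 0 zł = 743000 zł
  743000 zł × 12% = 89160 zł

Mainline income levy:
  378000 zł × 7% = 26460 zł
  193000 zł × 18% = 34740 zł
  246000 zł × 28% = 68880 zł
  → 130080 zł

130080 zł > 89160 zł, so the mainline income levy governs.

130080 zł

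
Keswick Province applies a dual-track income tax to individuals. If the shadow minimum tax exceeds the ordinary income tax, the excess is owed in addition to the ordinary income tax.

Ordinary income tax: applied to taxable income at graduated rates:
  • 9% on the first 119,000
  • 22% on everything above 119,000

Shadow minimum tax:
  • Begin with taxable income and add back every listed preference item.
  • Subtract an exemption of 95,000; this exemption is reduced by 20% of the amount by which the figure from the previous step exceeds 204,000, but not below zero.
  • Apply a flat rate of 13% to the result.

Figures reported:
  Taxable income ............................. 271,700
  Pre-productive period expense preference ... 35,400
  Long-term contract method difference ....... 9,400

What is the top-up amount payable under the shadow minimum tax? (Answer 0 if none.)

0

Shadow minimum tax:
  Adjusted income: 271,700 + 35,400 + 9,400 = 316,500
  Exemption: 95,000 − 20% × (316,500 − 204,000) = 95,000 − 22,500 = 72,500
  Base: 316,500 − 72,500 = 244,000
  244,000 × 13% = 31,720

Ordinary income tax:
  119,000 × 9% = 10,710
  152,700 × 22% = 33,594
  → 44,304

31,720 ≤ 44,304, so no add-on is due.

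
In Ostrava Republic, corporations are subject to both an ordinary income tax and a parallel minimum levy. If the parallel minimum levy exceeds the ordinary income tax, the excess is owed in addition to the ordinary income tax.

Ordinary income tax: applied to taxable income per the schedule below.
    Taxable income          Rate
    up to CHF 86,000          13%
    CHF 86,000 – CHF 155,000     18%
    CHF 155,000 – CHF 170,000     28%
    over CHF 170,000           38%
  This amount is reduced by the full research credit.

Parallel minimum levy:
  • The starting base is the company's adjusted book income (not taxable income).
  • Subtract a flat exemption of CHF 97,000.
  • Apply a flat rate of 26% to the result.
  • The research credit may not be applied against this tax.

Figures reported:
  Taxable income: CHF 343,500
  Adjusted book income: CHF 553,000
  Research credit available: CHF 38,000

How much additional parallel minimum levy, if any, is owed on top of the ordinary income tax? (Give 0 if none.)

Parallel minimum levy:
  Base (adjusted book income): CHF 553,000
  Less exemption CHF 97,000 → base CHF 456,000
  CHF 456,000 × 26% = CHF 118,560

Ordinary income tax:
  CHF 86,000 × 13% = CHF 11,180
  CHF 69,000 × 18% = CHF 12,420
  CHF 15,000 × 28% = CHF 4,200
  CHF 173,500 × 38% = CHF 65,930
  → CHF 93,730
  Less research credit CHF 38,000 → CHF 55,730

Excess of parallel minimum levy over ordinary income tax: CHF 118,560 − CHF 55,730 = CHF 62,830.

CHF 62,830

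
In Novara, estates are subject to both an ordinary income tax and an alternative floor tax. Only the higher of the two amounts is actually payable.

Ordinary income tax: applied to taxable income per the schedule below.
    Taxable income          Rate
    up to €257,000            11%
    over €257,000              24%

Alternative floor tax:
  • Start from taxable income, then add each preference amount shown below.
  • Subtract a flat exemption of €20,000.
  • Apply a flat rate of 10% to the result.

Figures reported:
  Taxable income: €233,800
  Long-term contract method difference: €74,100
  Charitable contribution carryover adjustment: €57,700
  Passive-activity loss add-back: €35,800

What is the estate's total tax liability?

Ordinary income tax:
  €233,800 × 11% = €25,718

Alternative floor tax:
  Adjusted income: €233,800 + €74,100 + €57,700 + €35,800 = €401,400
  Less exemption €20,000 → base €381,400
  €381,400 × 10% = €38,140

€38,140 > €25,718, so the alternative floor tax is the binding amount.

€38,140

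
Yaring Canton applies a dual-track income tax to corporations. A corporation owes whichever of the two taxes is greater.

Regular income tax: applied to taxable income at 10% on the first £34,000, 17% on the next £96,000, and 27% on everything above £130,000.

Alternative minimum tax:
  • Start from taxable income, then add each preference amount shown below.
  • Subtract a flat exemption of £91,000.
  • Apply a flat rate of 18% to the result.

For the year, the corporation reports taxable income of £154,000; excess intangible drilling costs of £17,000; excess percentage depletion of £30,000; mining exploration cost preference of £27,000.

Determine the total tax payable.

£26,200

Alternative minimum tax:
  Adjusted income: £154,000 + £17,000 + £30,000 + £27,000 = £228,000
  Less exemption £91,000 → base £137,000
  £137,000 × 18% = £24,660

Regular income tax:
  £34,000 × 10% = £3,400
  £96,000 × 17% = £16,320
  £24,000 × 27% = £6,480
  → £26,200

£26,200 > £24,660, so the regular income tax governs.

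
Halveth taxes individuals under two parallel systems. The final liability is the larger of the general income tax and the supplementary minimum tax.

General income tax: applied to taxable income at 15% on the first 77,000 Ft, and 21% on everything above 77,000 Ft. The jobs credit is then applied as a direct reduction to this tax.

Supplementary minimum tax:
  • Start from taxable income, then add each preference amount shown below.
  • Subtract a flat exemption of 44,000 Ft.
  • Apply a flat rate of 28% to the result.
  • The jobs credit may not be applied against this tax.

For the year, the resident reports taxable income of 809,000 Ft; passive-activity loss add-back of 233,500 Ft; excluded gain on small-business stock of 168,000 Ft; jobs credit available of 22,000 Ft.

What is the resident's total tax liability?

Supplementary minimum tax:
  Adjusted income: 809,000 Ft + 233,500 Ft + 168,000 Ft = 1,210,500 Ft
  Less exemption 44,000 Ft → base 1,166,500 Ft
  1,166,500 Ft × 28% = 326,620 Ft

General income tax:
  77,000 Ft × 15% = 11,550 Ft
  732,000 Ft × 21% = 153,720 Ft
  → 165,270 Ft
  Less jobs credit 22,000 Ft → 143,270 Ft

326,620 Ft > 143,270 Ft, so the supplementary minimum tax is the binding amount.

326,620 Ft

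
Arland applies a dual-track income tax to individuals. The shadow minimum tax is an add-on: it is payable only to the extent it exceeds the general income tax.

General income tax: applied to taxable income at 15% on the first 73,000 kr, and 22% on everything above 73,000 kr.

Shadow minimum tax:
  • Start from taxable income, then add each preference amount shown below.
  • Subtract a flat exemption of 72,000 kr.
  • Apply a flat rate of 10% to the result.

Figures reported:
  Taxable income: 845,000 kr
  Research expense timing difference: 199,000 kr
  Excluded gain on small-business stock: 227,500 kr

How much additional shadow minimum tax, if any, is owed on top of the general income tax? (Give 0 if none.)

0 kr

General income tax:
  73,000 kr × 15% = 10,950 kr
  772,000 kr × 22% = 169,840 kr
  → 180,790 kr

Shadow minimum tax:
  Adjusted income: 845,000 kr + 199,000 kr + 227,500 kr = 1,271,500 kr
  Less exemption 72,000 kr → base 1,199,500 kr
  1,199,500 kr × 10% = 119,950 kr

119,950 kr ≤ 180,790 kr, so no add-on is due.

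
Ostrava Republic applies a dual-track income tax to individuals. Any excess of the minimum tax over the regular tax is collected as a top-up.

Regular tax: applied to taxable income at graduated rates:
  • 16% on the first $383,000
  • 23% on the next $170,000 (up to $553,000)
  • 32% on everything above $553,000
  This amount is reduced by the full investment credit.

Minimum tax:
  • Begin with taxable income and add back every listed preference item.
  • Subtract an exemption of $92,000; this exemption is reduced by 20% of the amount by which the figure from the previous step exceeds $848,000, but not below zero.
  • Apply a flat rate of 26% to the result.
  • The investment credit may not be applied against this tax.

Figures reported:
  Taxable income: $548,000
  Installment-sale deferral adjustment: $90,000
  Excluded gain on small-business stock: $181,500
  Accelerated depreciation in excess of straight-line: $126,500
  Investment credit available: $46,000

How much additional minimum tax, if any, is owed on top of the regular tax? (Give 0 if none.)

$173,906

Minimum tax:
  Adjusted income: $548,000 + $90,000 + $181,500 + $126,500 = $946,000
  Exemption: $92,000 − 20% × ($946,000 − $848,000) = $92,000 − $19,600 = $72,400
  Base: $946,000 − $72,400 = $873,600
  $873,600 × 26% = $227,136

Regular tax:
  $383,000 × 16% = $61,280
  $165,000 × 23% = $37,950
  → $99,230
  Less investment credit $46,000 → $53,230

Excess of minimum tax over regular tax: $227,136 − $53,230 = $173,906.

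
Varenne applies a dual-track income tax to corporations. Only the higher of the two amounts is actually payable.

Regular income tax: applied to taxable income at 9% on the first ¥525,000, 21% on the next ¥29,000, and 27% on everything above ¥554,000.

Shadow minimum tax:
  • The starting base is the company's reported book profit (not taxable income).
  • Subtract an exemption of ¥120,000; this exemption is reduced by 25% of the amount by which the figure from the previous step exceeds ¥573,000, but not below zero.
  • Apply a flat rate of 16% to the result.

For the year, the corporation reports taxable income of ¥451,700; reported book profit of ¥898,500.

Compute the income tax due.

¥137,580

Shadow minimum tax:
  Base (reported book profit): ¥898,500
  Exemption: ¥120,000 − 25% × (¥898,500 − ¥573,000) = ¥120,000 − ¥81,375 = ¥38,625
  Base: ¥898,500 − ¥38,625 = ¥859,875
  ¥859,875 × 16% = ¥137,580

Regular income tax:
  ¥451,700 × 9% = ¥40,653

¥137,580 > ¥40,653, so the shadow minimum tax is the binding amount.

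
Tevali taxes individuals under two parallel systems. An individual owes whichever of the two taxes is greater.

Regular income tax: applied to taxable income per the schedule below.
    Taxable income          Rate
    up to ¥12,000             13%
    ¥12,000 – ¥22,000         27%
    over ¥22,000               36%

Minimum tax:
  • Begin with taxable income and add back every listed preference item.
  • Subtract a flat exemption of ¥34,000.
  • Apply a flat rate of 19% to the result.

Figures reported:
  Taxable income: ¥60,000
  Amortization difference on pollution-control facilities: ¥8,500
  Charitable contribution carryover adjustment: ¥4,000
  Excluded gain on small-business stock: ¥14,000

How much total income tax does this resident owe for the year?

¥17,940

Minimum tax:
  Adjusted income: ¥60,000 + ¥8,500 + ¥4,000 + ¥14,000 = ¥86,500
  Less exemption ¥34,000 → base ¥52,500
  ¥52,500 × 19% = ¥9,975

Regular income tax:
  ¥12,000 × 13% = ¥1,560
  ¥10,000 × 27% = ¥2,700
  ¥38,000 × 36% = ¥13,680
  → ¥17,940

¥17,940 > ¥9,975, so the regular income tax governs.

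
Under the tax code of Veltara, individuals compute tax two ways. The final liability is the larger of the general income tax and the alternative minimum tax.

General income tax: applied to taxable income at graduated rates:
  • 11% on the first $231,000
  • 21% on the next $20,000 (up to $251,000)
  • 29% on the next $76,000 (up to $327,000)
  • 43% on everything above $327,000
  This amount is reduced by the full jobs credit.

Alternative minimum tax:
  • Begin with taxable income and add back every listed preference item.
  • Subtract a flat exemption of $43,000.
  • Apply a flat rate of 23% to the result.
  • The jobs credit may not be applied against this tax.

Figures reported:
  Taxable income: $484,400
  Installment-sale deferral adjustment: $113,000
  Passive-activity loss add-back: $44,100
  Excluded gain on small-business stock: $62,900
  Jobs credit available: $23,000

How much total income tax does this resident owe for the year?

$152,122

General income tax:
  $231,000 × 11% = $25,410
  $20,000 × 21% = $4,200
  $76,000 × 29% = $22,040
  $157,400 × 43% = $67,682
  → $119,332
  Less jobs credit $23,000 → $96,332

Alternative minimum tax:
  Adjusted income: $484,400 + $113,000 + $44,100 + $62,900 = $704,400
  Less exemption $43,000 → base $661,400
  $661,400 × 23% = $152,122

$152,122 > $96,332, so the alternative minimum tax is the binding amount.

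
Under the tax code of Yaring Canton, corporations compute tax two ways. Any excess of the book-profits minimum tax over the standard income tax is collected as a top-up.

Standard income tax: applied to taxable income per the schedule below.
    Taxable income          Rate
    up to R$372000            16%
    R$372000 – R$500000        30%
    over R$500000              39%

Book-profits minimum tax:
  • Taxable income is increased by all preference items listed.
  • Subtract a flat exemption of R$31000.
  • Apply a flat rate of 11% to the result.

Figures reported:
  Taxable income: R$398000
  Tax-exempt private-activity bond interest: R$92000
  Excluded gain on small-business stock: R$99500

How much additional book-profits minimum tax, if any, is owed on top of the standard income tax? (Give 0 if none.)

R$0

Standard income tax:
  R$372000 × 16% = R$59520
  R$26000 × 30% = R$7800
  → R$67320

Book-profits minimum tax:
  Adjusted income: R$398000 + R$92000 + R$99500 = R$589500
  Less exemption R$31000 → base R$558500
  R$558500 × 11% = R$61435

R$61435 ≤ R$67320, so no add-on is due.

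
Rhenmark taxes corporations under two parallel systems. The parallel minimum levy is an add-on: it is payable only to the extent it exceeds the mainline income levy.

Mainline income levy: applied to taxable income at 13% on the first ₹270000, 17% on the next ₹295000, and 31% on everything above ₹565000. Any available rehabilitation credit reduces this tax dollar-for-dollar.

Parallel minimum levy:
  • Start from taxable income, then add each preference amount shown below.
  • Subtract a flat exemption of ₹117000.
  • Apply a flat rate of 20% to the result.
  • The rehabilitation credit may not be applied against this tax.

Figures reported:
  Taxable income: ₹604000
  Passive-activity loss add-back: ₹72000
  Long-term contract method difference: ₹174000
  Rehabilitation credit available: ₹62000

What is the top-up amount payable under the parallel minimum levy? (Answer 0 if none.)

₹111260

Mainline income levy:
  ₹270000 × 13% = ₹35100
  ₹295000 × 17% = ₹50150
  ₹39000 × 31% = ₹12090
  → ₹97340
  Less rehabilitation credit ₹62000 → ₹35340

Parallel minimum levy:
  Adjusted income: ₹604000 + ₹72000 + ₹174000 = ₹850000
  Less exemption ₹117000 → base ₹733000
  ₹733000 × 20% = ₹146600

Excess of parallel minimum levy over mainline income levy: ₹146600 − ₹35340 = ₹111260.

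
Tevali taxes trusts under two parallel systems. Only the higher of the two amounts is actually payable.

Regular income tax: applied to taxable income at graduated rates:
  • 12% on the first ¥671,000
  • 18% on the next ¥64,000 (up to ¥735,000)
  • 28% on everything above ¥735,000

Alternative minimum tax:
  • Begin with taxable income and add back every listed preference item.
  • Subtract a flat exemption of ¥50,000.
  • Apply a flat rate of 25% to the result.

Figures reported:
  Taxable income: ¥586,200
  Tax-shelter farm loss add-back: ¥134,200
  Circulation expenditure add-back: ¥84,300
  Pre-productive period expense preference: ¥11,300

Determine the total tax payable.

Alternative minimum tax:
  Adjusted income: ¥586,200 + ¥134,200 + ¥84,300 + ¥11,300 = ¥816,000
  Less exemption ¥50,000 → base ¥766,000
  ¥766,000 × 25% = ¥191,500

Regular income tax:
  ¥586,200 × 12% = ¥70,344

¥191,500 > ¥70,344, so the alternative minimum tax is the binding amount.

¥191,500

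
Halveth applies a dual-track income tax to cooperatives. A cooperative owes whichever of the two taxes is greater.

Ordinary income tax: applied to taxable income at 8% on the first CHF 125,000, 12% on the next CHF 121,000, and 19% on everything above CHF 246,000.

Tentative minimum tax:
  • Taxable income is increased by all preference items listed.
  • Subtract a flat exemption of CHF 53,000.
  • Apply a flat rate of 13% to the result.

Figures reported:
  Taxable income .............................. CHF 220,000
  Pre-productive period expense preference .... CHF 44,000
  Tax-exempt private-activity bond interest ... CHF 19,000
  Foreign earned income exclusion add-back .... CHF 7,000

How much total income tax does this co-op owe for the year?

CHF 30,810

Tentative minimum tax:
  Adjusted income: CHF 220,000 + CHF 44,000 + CHF 19,000 + CHF 7,000 = CHF 290,000
  Less exemption CHF 53,000 → base CHF 237,000
  CHF 237,000 × 13% = CHF 30,810

Ordinary income tax:
  CHF 125,000 × 8% = CHF 10,000
  CHF 95,000 × 12% = CHF 11,400
  → CHF 21,400

CHF 30,810 > CHF 21,400, so the tentative minimum tax is the binding amount.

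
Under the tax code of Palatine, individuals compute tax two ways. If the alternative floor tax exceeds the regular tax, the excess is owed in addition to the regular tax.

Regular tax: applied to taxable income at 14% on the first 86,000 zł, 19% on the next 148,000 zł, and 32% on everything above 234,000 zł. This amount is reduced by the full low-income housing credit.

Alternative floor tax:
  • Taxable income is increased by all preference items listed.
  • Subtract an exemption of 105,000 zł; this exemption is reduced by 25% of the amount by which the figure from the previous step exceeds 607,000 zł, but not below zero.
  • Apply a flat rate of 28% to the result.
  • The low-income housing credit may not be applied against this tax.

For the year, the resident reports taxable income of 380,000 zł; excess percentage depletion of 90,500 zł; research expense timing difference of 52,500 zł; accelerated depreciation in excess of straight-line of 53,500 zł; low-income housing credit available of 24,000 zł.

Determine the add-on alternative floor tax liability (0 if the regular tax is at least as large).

Alternative floor tax:
  Adjusted income: 380,000 zł + 90,500 zł + 52,500 zł + 53,500 zł = 576,500 zł
  Exemption: 576,500 zł ≤ 607,000 zł, so full 105,000 zł applies
  Base: 576,500 zł − 105,000 zł = 471,500 zł
  471,500 zł × 28% = 132,020 zł

Regular tax:
  86,000 zł × 14% = 12,040 zł
  148,000 zł × 19% = 28,120 zł
  146,000 zł × 32% = 46,720 zł
  → 86,880 zł
  Less low-income housing credit 24,000 zł → 62,880 zł

Excess of alternative floor tax over regular tax: 132,020 zł − 62,880 zł = 69,140 zł.

69,140 zł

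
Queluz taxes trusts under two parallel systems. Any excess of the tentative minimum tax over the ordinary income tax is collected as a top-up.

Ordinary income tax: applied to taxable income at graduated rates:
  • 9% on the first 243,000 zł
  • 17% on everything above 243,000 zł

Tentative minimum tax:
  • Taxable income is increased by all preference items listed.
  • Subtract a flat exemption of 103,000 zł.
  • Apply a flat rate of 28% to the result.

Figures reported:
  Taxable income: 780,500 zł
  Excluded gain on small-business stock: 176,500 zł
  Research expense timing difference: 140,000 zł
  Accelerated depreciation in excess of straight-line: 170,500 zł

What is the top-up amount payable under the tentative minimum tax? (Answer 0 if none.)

212,815 zł

Ordinary income tax:
  243,000 zł × 9% = 21,870 zł
  537,500 zł × 17% = 91,375 zł
  → 113,245 zł

Tentative minimum tax:
  Adjusted income: 780,500 zł + 176,500 zł + 140,000 zł + 170,500 zł = 1,267,500 zł
  Less exemption 103,000 zł → base 1,164,500 zł
  1,164,500 zł × 28% = 326,060 zł

Excess of tentative minimum tax over ordinary income tax: 326,060 zł − 113,245 zł = 212,815 zł.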